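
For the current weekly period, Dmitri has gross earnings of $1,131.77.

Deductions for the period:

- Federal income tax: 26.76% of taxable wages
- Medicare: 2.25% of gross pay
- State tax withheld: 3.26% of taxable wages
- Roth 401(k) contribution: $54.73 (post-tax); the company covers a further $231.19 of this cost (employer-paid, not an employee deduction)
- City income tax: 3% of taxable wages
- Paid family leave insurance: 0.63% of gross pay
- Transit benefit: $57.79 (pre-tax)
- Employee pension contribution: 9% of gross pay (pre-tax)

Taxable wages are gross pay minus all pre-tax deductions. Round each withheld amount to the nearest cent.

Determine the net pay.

$563.81

Transit benefit: $57.79
Employee pension contribution: $1,131.77 × 0.09 = $101.86
Pre-tax total = $57.79 + $101.86 = $159.65
Taxable wages = $1,131.77 − $159.65 = $972.12
State tax withheld: $972.12 × 0.0326 = $31.69
City income tax: $972.12 × 0.03 = $29.16
Federal income tax: $972.12 × 0.2676 = $260.14
Medicare: $1,131.77 × 0.0225 = $25.46
Paid family leave insurance: $1,131.77 × 0.0063 = $7.13
Roth 401(k) contribution: $54.73
(Employer's $231.19 toward Roth 401(k) contribution is not withheld from the employee.)
Total deductions = $57.79 + $101.86 + $31.69 + $29.16 + $260.14 + $25.46 + $7.13 + $54.73 = $567.96
Net pay = $1,131.77 − $567.96 = $563.81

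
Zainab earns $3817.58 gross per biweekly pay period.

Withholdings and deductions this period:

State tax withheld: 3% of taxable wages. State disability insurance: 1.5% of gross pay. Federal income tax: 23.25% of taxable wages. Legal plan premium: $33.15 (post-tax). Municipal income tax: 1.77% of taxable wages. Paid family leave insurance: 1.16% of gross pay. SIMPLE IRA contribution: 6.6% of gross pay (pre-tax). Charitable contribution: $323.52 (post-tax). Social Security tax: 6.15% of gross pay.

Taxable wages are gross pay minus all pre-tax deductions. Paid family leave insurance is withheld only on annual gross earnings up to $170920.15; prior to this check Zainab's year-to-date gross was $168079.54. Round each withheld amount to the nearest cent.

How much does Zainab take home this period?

$1884.87

SIMPLE IRA contribution: $3817.58 × 0.066 = $251.96
Taxable wages = $3817.58 − $251.96 = $3565.62
State tax withheld: $3565.62 × 0.03 = $106.97
Federal income tax: $3565.62 × 0.2325 = $829.01
Municipal income tax: $3565.62 × 0.0177 = $63.11
Paid family leave insurance: only $170920.15 − $168079.54 = $2840.61 of this check is subject → $2840.61 × 0.0116 = $32.95
Social Security tax: $3817.58 × 0.0615 = $234.78
State disability insurance: $3817.58 × 0.015 = $57.26
Legal plan premium: $33.15
Charitable contribution: $323.52
Total deductions = $251.96 + $106.97 + $829.01 + $63.11 + $32.95 + $234.78 + $57.26 + $33.15 + $323.52 = $1932.71
Net pay = $3817.58 − $1932.71 = $1884.87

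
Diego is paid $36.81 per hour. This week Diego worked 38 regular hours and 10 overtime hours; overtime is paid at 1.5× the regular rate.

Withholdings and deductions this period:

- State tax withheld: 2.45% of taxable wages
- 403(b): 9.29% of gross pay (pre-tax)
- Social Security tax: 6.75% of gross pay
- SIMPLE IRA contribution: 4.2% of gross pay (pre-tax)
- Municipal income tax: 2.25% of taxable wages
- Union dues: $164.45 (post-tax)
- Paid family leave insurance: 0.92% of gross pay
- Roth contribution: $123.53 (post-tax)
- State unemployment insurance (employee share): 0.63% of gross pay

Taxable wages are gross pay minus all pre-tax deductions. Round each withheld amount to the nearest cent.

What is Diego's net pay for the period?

Regular pay: 38 × $36.81 = $1,398.78
Overtime pay: 10 × $36.81 × 1.5 = $552.15
Gross pay = $1,398.78 + $552.15 = $1,950.93
403(b): $1,950.93 × 0.0929 = $181.24
SIMPLE IRA contribution: $1,950.93 × 0.042 = $81.94
Pre-tax total = $181.24 + $81.94 = $263.18
Taxable wages = $1,950.93 − $263.18 = $1,687.75
State tax withheld: $1,687.75 × 0.0245 = $41.35
Municipal income tax: $1,687.75 × 0.0225 = $37.97
Social Security tax: $1,950.93 × 0.0675 = $131.69
State unemployment insurance (employee share): $1,950.93 × 0.0063 = $12.29
Paid family leave insurance: $1,950.93 × 0.0092 = $17.95
Roth contribution: $123.53
Union dues: $164.45
Total deductions = $181.24 + $81.94 + $41.35 + $37.97 + $131.69 + $12.29 + $17.95 + $123.53 + $164.45 = $792.41
Net pay = $1,950.93 − $792.41 = $1,158.52

$1,158.52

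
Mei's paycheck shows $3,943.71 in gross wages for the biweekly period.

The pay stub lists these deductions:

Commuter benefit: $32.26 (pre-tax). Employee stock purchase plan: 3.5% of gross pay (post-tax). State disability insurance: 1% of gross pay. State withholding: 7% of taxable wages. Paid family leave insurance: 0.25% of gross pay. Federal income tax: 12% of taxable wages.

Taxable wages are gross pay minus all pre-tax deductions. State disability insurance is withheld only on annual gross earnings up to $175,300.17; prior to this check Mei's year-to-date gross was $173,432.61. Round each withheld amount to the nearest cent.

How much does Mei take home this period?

$3,001.71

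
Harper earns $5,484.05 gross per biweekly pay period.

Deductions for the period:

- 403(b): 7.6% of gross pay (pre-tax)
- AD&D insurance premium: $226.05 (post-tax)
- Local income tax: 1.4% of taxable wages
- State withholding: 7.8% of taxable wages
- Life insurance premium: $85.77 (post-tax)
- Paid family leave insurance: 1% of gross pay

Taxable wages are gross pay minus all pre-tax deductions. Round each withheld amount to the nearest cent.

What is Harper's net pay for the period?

$4,234.41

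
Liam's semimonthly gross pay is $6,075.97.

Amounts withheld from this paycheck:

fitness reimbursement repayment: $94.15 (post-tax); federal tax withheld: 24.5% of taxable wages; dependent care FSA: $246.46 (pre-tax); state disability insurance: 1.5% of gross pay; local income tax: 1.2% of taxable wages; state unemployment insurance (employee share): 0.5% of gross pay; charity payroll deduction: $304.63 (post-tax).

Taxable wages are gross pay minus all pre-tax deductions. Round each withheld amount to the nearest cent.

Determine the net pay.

$3,811.03

Dependent care FSA: $246.46
Taxable wages = $6,075.97 − $246.46 = $5,829.51
Federal tax withheld: $5,829.51 × 0.245 = $1,428.23
Local income tax: $5,829.51 × 0.012 = $69.95
State unemployment insurance (employee share): $6,075.97 × 0.005 = $30.38
State disability insurance: $6,075.97 × 0.015 = $91.14
Charity payroll deduction: $304.63
Fitness reimbursement repayment: $94.15
Total deductions = $246.46 + $1,428.23 + $69.95 + $30.38 + $91.14 + $304.63 + $94.15 = $2,264.94
Net pay = $6,075.97 − $2,264.94 = $3,811.03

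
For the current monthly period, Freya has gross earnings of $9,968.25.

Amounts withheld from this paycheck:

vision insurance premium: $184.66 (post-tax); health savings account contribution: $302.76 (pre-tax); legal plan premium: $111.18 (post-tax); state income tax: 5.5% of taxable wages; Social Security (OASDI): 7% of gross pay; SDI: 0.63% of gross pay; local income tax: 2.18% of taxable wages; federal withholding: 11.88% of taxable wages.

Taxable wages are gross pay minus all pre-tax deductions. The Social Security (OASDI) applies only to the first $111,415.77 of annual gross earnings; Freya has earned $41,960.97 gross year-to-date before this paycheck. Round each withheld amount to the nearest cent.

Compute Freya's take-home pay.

$6,718.50

Health savings account contribution: $302.76
Taxable wages = $9,968.25 − $302.76 = $9,665.49
Local income tax: $9,665.49 × 0.0218 = $210.71
State income tax: $9,665.49 × 0.055 = $531.60
Federal withholding: $9,665.49 × 0.1188 = $1,148.26
Social Security (OASDI): cap not yet reached, full $9,968.25 is subject → $9,968.25 × 0.07 = $697.78
SDI: $9,968.25 × 0.0063 = $62.80
Vision insurance premium: $184.66
Legal plan premium: $111.18
Total deductions = $302.76 + $210.71 + $531.60 + $1,148.26 + $697.78 + $62.80 + $184.66 + $111.18 = $3,249.75
Net pay = $9,968.25 − $3,249.75 = $6,718.50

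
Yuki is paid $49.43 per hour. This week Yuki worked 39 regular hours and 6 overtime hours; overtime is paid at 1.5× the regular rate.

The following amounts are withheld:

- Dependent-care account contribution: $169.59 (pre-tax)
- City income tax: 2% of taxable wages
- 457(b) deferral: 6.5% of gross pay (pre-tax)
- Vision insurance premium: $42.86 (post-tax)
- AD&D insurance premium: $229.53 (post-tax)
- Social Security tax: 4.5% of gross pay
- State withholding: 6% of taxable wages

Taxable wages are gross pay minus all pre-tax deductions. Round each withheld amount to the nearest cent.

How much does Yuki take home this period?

$1,505.76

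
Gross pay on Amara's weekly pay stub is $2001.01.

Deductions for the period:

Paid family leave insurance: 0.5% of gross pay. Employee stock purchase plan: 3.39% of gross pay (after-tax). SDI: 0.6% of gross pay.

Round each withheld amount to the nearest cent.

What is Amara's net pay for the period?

$1911.16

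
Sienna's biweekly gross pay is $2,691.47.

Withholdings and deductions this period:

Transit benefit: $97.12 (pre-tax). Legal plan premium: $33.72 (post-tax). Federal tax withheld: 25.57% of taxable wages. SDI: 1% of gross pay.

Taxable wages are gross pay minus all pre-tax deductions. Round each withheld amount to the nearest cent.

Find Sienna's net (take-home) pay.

Transit benefit: $97.12
Taxable wages = $2,691.47 − $97.12 = $2,594.35
Federal tax withheld: $2,594.35 × 0.2557 = $663.38
SDI: $2,691.47 × 0.01 = $26.91
Legal plan premium: $33.72
Total deductions = $97.12 + $663.38 + $26.91 + $33.72 = $821.13
Net pay = $2,691.47 − $821.13 = $1,870.34

$1,870.34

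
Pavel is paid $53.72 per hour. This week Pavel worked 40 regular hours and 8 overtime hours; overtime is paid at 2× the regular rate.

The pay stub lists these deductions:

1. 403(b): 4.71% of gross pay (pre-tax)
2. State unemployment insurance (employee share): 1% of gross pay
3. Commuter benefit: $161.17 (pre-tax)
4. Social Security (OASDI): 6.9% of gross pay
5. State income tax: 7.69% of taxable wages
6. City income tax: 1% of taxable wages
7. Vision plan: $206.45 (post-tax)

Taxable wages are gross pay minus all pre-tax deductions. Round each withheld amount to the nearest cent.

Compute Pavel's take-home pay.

$2026.26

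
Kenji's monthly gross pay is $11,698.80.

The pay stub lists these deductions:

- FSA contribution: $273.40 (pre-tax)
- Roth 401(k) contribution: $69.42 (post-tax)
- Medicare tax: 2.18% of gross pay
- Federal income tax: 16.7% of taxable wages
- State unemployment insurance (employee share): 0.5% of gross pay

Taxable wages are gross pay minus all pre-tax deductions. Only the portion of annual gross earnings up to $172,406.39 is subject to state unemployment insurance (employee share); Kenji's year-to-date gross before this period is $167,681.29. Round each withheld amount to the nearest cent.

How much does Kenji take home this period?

FSA contribution: $273.40
Taxable wages = $11,698.80 − $273.40 = $11,425.40
Federal income tax: $11,425.40 × 0.167 = $1,908.04
Medicare tax: $11,698.80 × 0.0218 = $255.03
State unemployment insurance (employee share): only $172,406.39 − $167,681.29 = $4,725.10 of this check is subject → $4,725.10 × 0.005 = $23.63
Roth 401(k) contribution: $69.42
Total deductions = $273.40 + $1,908.04 + $255.03 + $23.63 + $69.42 = $2,529.52
Net pay = $11,698.80 − $2,529.52 = $9,169.28

$9,169.28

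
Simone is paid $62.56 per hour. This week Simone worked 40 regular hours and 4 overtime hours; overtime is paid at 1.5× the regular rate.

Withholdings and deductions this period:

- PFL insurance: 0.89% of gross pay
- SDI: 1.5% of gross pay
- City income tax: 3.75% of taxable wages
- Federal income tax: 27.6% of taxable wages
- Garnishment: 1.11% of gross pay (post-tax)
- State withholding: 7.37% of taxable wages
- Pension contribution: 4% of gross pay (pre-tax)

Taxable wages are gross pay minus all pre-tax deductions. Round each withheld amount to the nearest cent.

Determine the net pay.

$1592.23

Regular pay: 40 × $62.56 = $2502.40
Overtime pay: 4 × $62.56 × 1.5 = $375.36
Gross pay = $2502.40 + $375.36 = $2877.76
Pension contribution: $2877.76 × 0.04 = $115.11
Taxable wages = $2877.76 − $115.11 = $2762.65
State withholding: $2762.65 × 0.0737 = $203.61
City income tax: $2762.65 × 0.0375 = $103.60
Federal income tax: $2762.65 × 0.276 = $762.49
SDI: $2877.76 × 0.015 = $43.17
PFL insurance: $2877.76 × 0.0089 = $25.61
Garnishment: $2877.76 × 0.0111 = $31.94
Total deductions = $115.11 + $203.61 + $103.60 + $762.49 + $43.17 + $25.61 + $31.94 = $1285.53
Net pay = $2877.76 − $1285.53 = $1592.23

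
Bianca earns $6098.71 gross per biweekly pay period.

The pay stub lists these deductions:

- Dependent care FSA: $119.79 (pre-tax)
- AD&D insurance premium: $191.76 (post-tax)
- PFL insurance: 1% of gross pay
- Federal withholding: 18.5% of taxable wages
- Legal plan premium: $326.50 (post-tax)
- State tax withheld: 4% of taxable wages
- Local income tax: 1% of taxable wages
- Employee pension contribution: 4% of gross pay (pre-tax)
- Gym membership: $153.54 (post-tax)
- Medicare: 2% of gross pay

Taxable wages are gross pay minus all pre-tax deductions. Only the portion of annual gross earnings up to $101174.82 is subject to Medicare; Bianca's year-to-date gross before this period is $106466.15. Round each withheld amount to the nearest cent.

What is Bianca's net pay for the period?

$3654.46

Employee pension contribution: $6098.71 × 0.04 = $243.95
Dependent care FSA: $119.79
Pre-tax total = $243.95 + $119.79 = $363.74
Taxable wages = $6098.71 − $363.74 = $5734.97
Federal withholding: $5734.97 × 0.185 = $1060.97
State tax withheld: $5734.97 × 0.04 = $229.40
Local income tax: $5734.97 × 0.01 = $57.35
PFL insurance: $6098.71 × 0.01 = $60.99
Medicare: annual cap $101174.82 already reached (YTD $106466.15), so $0.00
Gym membership: $153.54
AD&D insurance premium: $191.76
Legal plan premium: $326.50
Total deductions = $243.95 + $119.79 + $1060.97 + $229.40 + $57.35 + $60.99 + $0.00 + $153.54 + $191.76 + $326.50 = $2444.25
Net pay = $6098.71 − $2444.25 = $3654.46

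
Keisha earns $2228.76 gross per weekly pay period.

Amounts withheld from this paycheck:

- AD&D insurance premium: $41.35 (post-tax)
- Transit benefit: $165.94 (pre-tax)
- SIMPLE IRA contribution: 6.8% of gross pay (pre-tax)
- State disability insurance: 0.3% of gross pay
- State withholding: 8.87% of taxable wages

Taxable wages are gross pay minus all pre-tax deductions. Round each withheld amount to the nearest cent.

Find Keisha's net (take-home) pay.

$1693.69

SIMPLE IRA contribution: $2228.76 × 0.068 = $151.56
Transit benefit: $165.94
Pre-tax total = $151.56 + $165.94 = $317.50
Taxable wages = $2228.76 − $317.50 = $1911.26
State withholding: $1911.26 × 0.0887 = $169.53
State disability insurance: $2228.76 × 0.003 = $6.69
AD&D insurance premium: $41.35
Total deductions = $151.56 + $165.94 + $169.53 + $6.69 + $41.35 = $535.07
Net pay = $2228.76 − $535.07 = $1693.69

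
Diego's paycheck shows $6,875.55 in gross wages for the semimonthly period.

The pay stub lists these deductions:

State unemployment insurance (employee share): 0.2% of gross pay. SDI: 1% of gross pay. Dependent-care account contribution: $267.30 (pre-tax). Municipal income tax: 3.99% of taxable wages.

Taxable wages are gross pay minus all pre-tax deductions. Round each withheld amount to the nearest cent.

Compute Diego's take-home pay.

$6,262.07

Dependent-care account contribution: $267.30
Taxable wages = $6,875.55 − $267.30 = $6,608.25
Municipal income tax: $6,608.25 × 0.0399 = $263.67
SDI: $6,875.55 × 0.01 = $68.76
State unemployment insurance (employee share): $6,875.55 × 0.002 = $13.75
Total deductions = $267.30 + $263.67 + $68.76 + $13.75 = $613.48
Net pay = $6,875.55 − $613.48 = $6,262.07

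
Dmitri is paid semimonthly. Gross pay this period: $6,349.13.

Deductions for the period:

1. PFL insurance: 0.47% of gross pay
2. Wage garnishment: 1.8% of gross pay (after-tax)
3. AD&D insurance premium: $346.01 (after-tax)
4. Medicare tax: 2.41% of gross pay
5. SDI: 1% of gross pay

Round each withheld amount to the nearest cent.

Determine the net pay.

$5,642.50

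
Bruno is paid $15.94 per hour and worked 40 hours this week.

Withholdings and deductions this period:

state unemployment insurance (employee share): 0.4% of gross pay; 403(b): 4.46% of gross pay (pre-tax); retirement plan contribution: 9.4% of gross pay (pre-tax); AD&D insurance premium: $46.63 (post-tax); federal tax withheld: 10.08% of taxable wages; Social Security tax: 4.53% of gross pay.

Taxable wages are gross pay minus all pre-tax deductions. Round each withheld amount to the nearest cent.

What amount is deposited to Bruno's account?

$415.81

Gross pay: 40 × $15.94 = $637.60
Retirement plan contribution: $637.60 × 0.094 = $59.93
403(b): $637.60 × 0.0446 = $28.44
Pre-tax total = $59.93 + $28.44 = $88.37
Taxable wages = $637.60 − $88.37 = $549.23
Federal tax withheld: $549.23 × 0.1008 = $55.36
Social Security tax: $637.60 × 0.0453 = $28.88
State unemployment insurance (employee share): $637.60 × 0.004 = $2.55
AD&D insurance premium: $46.63
Total deductions = $59.93 + $28.44 + $55.36 + $28.88 + $2.55 + $46.63 = $221.79
Net pay = $637.60 − $221.79 = $415.81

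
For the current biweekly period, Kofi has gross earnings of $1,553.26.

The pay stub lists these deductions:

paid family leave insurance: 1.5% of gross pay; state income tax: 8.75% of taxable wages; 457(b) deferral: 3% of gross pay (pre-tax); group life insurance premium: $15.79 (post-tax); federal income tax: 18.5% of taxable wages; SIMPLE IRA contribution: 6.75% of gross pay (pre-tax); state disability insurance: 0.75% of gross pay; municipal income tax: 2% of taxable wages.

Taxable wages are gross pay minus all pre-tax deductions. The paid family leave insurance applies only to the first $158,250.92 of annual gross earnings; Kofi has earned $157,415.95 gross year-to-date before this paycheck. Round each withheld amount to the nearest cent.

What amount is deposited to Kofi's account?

SIMPLE IRA contribution: $1,553.26 × 0.0675 = $104.85
457(b) deferral: $1,553.26 × 0.03 = $46.60
Pre-tax total = $104.85 + $46.60 = $151.45
Taxable wages = $1,553.26 − $151.45 = $1,401.81
Federal income tax: $1,401.81 × 0.185 = $259.33
Municipal income tax: $1,401.81 × 0.02 = $28.04
State income tax: $1,401.81 × 0.0875 = $122.66
State disability insurance: $1,553.26 × 0.0075 = $11.65
Paid family leave insurance: only $158,250.92 − $157,415.95 = $834.97 of this check is subject → $834.97 × 0.015 = $12.52
Group life insurance premium: $15.79
Total deductions = $104.85 + $46.60 + $259.33 + $28.04 + $122.66 + $11.65 + $12.52 + $15.79 = $601.44
Net pay = $1,553.26 − $601.44 = $951.82

$951.82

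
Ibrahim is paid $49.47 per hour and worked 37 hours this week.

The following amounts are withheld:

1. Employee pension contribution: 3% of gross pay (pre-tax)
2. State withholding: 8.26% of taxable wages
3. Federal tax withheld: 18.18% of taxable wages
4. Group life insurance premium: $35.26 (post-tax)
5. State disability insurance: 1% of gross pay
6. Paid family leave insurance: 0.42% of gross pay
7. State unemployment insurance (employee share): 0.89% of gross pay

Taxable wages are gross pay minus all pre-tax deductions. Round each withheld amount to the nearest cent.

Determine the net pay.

$1228.51

Gross pay: 37 × $49.47 = $1830.39
Employee pension contribution: $1830.39 × 0.03 = $54.91
Taxable wages = $1830.39 − $54.91 = $1775.48
State withholding: $1775.48 × 0.0826 = $146.65
Federal tax withheld: $1775.48 × 0.1818 = $322.78
Paid family leave insurance: $1830.39 × 0.0042 = $7.69
State disability insurance: $1830.39 × 0.01 = $18.30
State unemployment insurance (employee share): $1830.39 × 0.0089 = $16.29
Group life insurance premium: $35.26
Total deductions = $54.91 + $146.65 + $322.78 + $7.69 + $18.30 + $16.29 + $35.26 = $601.88
Net pay = $1830.39 − $601.88 = $1228.51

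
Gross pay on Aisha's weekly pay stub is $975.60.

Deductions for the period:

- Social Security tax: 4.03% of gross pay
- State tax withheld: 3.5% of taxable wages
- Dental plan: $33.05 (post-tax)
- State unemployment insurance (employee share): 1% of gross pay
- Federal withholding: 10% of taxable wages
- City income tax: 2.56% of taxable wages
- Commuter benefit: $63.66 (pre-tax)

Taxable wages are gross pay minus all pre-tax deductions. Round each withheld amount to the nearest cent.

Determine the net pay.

Commuter benefit: $63.66
Taxable wages = $975.60 − $63.66 = $911.94
State tax withheld: $911.94 × 0.035 = $31.92
Federal withholding: $911.94 × 0.1 = $91.19
City income tax: $911.94 × 0.0256 = $23.35
State unemployment insurance (employee share): $975.60 × 0.01 = $9.76
Social Security tax: $975.60 × 0.0403 = $39.32
Dental plan: $33.05
Total deductions = $63.66 + $31.92 + $91.19 + $23.35 + $9.76 + $39.32 + $33.05 = $292.25
Net pay = $975.60 − $292.25 = $683.35

$683.35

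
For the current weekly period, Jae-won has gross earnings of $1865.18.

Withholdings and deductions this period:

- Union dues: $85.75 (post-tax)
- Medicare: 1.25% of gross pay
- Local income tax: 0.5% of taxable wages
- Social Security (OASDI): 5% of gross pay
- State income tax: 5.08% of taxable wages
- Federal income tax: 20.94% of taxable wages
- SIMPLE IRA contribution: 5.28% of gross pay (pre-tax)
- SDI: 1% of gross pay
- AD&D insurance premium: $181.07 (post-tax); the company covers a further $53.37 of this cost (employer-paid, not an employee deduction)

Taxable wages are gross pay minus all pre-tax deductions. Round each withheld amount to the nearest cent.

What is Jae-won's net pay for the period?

SIMPLE IRA contribution: $1865.18 × 0.0528 = $98.48
Taxable wages = $1865.18 − $98.48 = $1766.70
State income tax: $1766.70 × 0.0508 = $89.75
Federal income tax: $1766.70 × 0.2094 = $369.95
Local income tax: $1766.70 × 0.005 = $8.83
Social Security (OASDI): $1865.18 × 0.05 = $93.26
Medicare: $1865.18 × 0.0125 = $23.31
SDI: $1865.18 × 0.01 = $18.65
AD&D insurance premium: $181.07
Union dues: $85.75
(Employer's $53.37 toward AD&D insurance premium is not withheld from the employee.)
Total deductions = $98.48 + $89.75 + $369.95 + $8.83 + $93.26 + $23.31 + $18.65 + $181.07 + $85.75 = $969.05
Net pay = $1865.18 − $969.05 = $896.13

$896.13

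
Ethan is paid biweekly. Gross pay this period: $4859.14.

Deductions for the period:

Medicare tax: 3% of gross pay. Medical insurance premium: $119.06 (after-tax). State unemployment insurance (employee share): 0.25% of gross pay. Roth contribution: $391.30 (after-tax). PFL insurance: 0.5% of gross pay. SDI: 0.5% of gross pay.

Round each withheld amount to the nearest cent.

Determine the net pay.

$4142.26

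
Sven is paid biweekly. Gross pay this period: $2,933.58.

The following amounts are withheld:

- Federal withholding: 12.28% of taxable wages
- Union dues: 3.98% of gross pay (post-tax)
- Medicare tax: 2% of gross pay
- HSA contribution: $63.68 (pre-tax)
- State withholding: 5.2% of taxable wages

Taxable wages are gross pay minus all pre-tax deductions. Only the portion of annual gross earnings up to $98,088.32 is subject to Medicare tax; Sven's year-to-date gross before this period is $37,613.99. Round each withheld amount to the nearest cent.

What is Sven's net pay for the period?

HSA contribution: $63.68
Taxable wages = $2,933.58 − $63.68 = $2,869.90
Federal withholding: $2,869.90 × 0.1228 = $352.42
State withholding: $2,869.90 × 0.052 = $149.23
Medicare tax: cap not yet reached, full $2,933.58 is subject → $2,933.58 × 0.02 = $58.67
Union dues: $2,933.58 × 0.0398 = $116.76
Total deductions = $63.68 + $352.42 + $149.23 + $58.67 + $116.76 = $740.76
Net pay = $2,933.58 − $740.76 = $2,192.82

$2,192.82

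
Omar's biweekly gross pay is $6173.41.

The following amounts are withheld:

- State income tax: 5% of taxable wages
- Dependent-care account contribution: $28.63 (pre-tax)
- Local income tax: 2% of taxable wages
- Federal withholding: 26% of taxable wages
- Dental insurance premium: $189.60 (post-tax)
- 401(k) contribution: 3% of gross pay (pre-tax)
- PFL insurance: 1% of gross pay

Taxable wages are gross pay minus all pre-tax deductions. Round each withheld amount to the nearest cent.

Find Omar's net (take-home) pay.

$3741.59

Dependent-care account contribution: $28.63
401(k) contribution: $6173.41 × 0.03 = $185.20
Pre-tax total = $28.63 + $185.20 = $213.83
Taxable wages = $6173.41 − $213.83 = $5959.58
Federal withholding: $5959.58 × 0.26 = $1549.49
Local income tax: $5959.58 × 0.02 = $119.19
State income tax: $5959.58 × 0.05 = $297.98
PFL insurance: $6173.41 × 0.01 = $61.73
Dental insurance premium: $189.60
Total deductions = $28.63 + $185.20 + $1549.49 + $119.19 + $297.98 + $61.73 + $189.60 = $2431.82
Net pay = $6173.41 − $2431.82 = $3741.59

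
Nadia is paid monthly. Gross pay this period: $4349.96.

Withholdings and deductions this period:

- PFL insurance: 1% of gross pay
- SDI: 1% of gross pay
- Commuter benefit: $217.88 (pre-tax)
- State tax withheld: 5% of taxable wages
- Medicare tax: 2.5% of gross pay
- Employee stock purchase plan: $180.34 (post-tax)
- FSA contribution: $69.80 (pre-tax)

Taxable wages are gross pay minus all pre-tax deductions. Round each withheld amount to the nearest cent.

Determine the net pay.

$3483.08

FSA contribution: $69.80
Commuter benefit: $217.88
Pre-tax total = $69.80 + $217.88 = $287.68
Taxable wages = $4349.96 − $287.68 = $4062.28
State tax withheld: $4062.28 × 0.05 = $203.11
SDI: $4349.96 × 0.01 = $43.50
Medicare tax: $4349.96 × 0.025 = $108.75
PFL insurance: $4349.96 × 0.01 = $43.50
Employee stock purchase plan: $180.34
Total deductions = $69.80 + $217.88 + $203.11 + $43.50 + $108.75 + $43.50 + $180.34 = $866.88
Net pay = $4349.96 − $866.88 = $3483.08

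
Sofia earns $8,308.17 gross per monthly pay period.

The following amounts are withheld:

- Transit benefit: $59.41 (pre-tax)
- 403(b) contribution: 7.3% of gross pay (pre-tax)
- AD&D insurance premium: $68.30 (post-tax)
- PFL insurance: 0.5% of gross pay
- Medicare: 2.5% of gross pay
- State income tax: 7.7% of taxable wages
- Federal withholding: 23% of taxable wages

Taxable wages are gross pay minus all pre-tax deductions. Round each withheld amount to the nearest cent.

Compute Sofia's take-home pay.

403(b) contribution: $8,308.17 × 0.073 = $606.50
Transit benefit: $59.41
Pre-tax total = $606.50 + $59.41 = $665.91
Taxable wages = $8,308.17 − $665.91 = $7,642.26
State income tax: $7,642.26 × 0.077 = $588.45
Federal withholding: $7,642.26 × 0.23 = $1,757.72
PFL insurance: $8,308.17 × 0.005 = $41.54
Medicare: $8,308.17 × 0.025 = $207.70
AD&D insurance premium: $68.30
Total deductions = $606.50 + $59.41 + $588.45 + $1,757.72 + $41.54 + $207.70 + $68.30 = $3,329.62
Net pay = $8,308.17 − $3,329.62 = $4,978.55

$4,978.55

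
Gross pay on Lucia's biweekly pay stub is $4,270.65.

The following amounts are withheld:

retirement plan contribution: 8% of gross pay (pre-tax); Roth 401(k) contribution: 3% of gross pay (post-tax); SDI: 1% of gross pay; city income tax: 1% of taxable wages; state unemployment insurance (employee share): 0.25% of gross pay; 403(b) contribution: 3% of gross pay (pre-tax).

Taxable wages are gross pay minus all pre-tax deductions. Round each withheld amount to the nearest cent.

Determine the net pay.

403(b) contribution: $4,270.65 × 0.03 = $128.12
Retirement plan contribution: $4,270.65 × 0.08 = $341.65
Pre-tax total = $128.12 + $341.65 = $469.77
Taxable wages = $4,270.65 − $469.77 = $3,800.88
City income tax: $3,800.88 × 0.01 = $38.01
SDI: $4,270.65 × 0.01 = $42.71
State unemployment insurance (employee share): $4,270.65 × 0.0025 = $10.68
Roth 401(k) contribution: $4,270.65 × 0.03 = $128.12
Total deductions = $128.12 + $341.65 + $38.01 + $42.71 + $10.68 + $128.12 = $689.29
Net pay = $4,270.65 − $689.29 = $3,581.36

$3,581.36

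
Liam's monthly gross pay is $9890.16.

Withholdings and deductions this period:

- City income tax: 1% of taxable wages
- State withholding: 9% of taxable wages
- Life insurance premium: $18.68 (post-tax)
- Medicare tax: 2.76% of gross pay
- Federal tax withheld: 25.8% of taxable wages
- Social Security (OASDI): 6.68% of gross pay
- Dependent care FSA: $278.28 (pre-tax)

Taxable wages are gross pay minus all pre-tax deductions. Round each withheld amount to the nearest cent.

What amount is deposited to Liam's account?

$5218.51

Dependent care FSA: $278.28
Taxable wages = $9890.16 − $278.28 = $9611.88
State withholding: $9611.88 × 0.09 = $865.07
City income tax: $9611.88 × 0.01 = $96.12
Federal tax withheld: $9611.88 × 0.258 = $2479.87
Social Security (OASDI): $9890.16 × 0.0668 = $660.66
Medicare tax: $9890.16 × 0.0276 = $272.97
Life insurance premium: $18.68
Total deductions = $278.28 + $865.07 + $96.12 + $2479.87 + $660.66 + $272.97 + $18.68 = $4671.65
Net pay = $9890.16 − $4671.65 = $5218.51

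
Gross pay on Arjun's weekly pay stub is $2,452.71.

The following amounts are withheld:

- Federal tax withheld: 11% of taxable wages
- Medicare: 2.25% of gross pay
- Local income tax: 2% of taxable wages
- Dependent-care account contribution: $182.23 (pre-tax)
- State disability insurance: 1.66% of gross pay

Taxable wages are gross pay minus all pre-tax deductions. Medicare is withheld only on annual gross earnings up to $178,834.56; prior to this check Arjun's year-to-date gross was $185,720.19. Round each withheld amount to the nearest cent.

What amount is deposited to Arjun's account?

$1,934.61

Dependent-care account contribution: $182.23
Taxable wages = $2,452.71 − $182.23 = $2,270.48
Local income tax: $2,270.48 × 0.02 = $45.41
Federal tax withheld: $2,270.48 × 0.11 = $249.75
State disability insurance: $2,452.71 × 0.0166 = $40.71
Medicare: annual cap $178,834.56 already reached (YTD $185,720.19), so $0.00
Total deductions = $182.23 + $45.41 + $249.75 + $40.71 + $0.00 = $518.10
Net pay = $2,452.71 − $518.10 = $1,934.61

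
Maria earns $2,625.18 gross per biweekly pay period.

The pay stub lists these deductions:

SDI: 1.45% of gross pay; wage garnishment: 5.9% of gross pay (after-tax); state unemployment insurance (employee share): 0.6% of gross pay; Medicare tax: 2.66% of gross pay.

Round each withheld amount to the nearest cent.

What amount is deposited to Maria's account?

$2,346.64

State unemployment insurance (employee share): $2,625.18 × 0.006 = $15.75
SDI: $2,625.18 × 0.0145 = $38.07
Medicare tax: $2,625.18 × 0.0266 = $69.83
Wage garnishment: $2,625.18 × 0.059 = $154.89
Total deductions = $15.75 + $38.07 + $69.83 + $154.89 = $278.54
Net pay = $2,625.18 − $278.54 = $2,346.64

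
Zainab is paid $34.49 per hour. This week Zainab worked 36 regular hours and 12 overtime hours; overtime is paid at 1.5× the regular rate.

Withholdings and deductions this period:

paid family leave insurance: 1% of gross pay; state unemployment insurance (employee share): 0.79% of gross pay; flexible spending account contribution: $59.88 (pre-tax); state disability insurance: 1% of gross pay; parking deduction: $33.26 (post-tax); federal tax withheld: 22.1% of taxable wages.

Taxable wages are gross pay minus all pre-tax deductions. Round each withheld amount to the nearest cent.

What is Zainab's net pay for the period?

$1,319.00

Regular pay: 36 × $34.49 = $1,241.64
Overtime pay: 12 × $34.49 × 1.5 = $620.82
Gross pay = $1,241.64 + $620.82 = $1,862.46
Flexible spending account contribution: $59.88
Taxable wages = $1,862.46 − $59.88 = $1,802.58
Federal tax withheld: $1,802.58 × 0.221 = $398.37
Paid family leave insurance: $1,862.46 × 0.01 = $18.62
State unemployment insurance (employee share): $1,862.46 × 0.0079 = $14.71
State disability insurance: $1,862.46 × 0.01 = $18.62
Parking deduction: $33.26
Total deductions = $59.88 + $398.37 + $18.62 + $14.71 + $18.62 + $33.26 = $543.46
Net pay = $1,862.46 − $543.46 = $1,319.00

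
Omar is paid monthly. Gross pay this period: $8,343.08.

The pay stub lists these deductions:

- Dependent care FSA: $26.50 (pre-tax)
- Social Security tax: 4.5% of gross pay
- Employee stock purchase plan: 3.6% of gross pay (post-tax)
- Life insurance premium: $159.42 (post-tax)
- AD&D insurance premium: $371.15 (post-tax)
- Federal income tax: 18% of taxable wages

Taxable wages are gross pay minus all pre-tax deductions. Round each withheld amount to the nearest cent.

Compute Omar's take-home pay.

Dependent care FSA: $26.50
Taxable wages = $8,343.08 − $26.50 = $8,316.58
Federal income tax: $8,316.58 × 0.18 = $1,496.98
Social Security tax: $8,343.08 × 0.045 = $375.44
Employee stock purchase plan: $8,343.08 × 0.036 = $300.35
AD&D insurance premium: $371.15
Life insurance premium: $159.42
Total deductions = $26.50 + $1,496.98 + $375.44 + $300.35 + $371.15 + $159.42 = $2,729.84
Net pay = $8,343.08 − $2,729.84 = $5,613.24

$5,613.24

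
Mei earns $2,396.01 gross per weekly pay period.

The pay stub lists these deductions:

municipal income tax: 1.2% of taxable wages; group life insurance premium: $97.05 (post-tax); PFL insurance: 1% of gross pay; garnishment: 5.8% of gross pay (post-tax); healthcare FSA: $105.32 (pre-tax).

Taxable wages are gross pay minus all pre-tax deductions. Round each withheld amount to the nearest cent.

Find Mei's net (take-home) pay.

Healthcare FSA: $105.32
Taxable wages = $2,396.01 − $105.32 = $2,290.69
Municipal income tax: $2,290.69 × 0.012 = $27.49
PFL insurance: $2,396.01 × 0.01 = $23.96
Garnishment: $2,396.01 × 0.058 = $138.97
Group life insurance premium: $97.05
Total deductions = $105.32 + $27.49 + $23.96 + $138.97 + $97.05 = $392.79
Net pay = $2,396.01 − $392.79 = $2,003.22

$2,003.22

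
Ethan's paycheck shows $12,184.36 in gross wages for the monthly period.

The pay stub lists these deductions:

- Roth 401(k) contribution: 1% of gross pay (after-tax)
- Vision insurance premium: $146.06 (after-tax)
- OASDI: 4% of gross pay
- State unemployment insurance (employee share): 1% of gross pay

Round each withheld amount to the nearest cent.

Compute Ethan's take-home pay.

$11,307.25

State unemployment insurance (employee share): $12,184.36 × 0.01 = $121.84
OASDI: $12,184.36 × 0.04 = $487.37
Roth 401(k) contribution: $12,184.36 × 0.01 = $121.84
Vision insurance premium: $146.06
Total deductions = $121.84 + $487.37 + $121.84 + $146.06 = $877.11
Net pay = $12,184.36 − $877.11 = $11,307.25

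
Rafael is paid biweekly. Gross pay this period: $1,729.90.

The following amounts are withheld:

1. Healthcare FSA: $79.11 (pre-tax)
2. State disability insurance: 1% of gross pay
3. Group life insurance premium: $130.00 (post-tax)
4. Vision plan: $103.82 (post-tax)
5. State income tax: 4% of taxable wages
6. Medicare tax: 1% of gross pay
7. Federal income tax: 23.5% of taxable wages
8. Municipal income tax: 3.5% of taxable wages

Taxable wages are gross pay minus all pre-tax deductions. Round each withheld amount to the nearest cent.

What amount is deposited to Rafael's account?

$870.62

Healthcare FSA: $79.11
Taxable wages = $1,729.90 − $79.11 = $1,650.79
Federal income tax: $1,650.79 × 0.235 = $387.94
State income tax: $1,650.79 × 0.04 = $66.03
Municipal income tax: $1,650.79 × 0.035 = $57.78
Medicare tax: $1,729.90 × 0.01 = $17.30
State disability insurance: $1,729.90 × 0.01 = $17.30
Group life insurance premium: $130.00
Vision plan: $103.82
Total deductions = $79.11 + $387.94 + $66.03 + $57.78 + $17.30 + $17.30 + $130.00 + $103.82 = $859.28
Net pay = $1,729.90 − $859.28 = $870.62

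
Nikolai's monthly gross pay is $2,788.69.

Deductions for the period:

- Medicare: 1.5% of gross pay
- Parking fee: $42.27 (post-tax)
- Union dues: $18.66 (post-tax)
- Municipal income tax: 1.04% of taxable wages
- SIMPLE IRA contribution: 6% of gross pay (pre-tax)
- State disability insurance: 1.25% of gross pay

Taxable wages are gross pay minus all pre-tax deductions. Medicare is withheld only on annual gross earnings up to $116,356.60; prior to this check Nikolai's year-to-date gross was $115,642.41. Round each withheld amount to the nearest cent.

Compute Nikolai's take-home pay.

$2,487.61

SIMPLE IRA contribution: $2,788.69 × 0.06 = $167.32
Taxable wages = $2,788.69 − $167.32 = $2,621.37
Municipal income tax: $2,621.37 × 0.0104 = $27.26
Medicare: only $116,356.60 − $115,642.41 = $714.19 of this check is subject → $714.19 × 0.015 = $10.71
State disability insurance: $2,788.69 × 0.0125 = $34.86
Parking fee: $42.27
Union dues: $18.66
Total deductions = $167.32 + $27.26 + $10.71 + $34.86 + $42.27 + $18.66 = $301.08
Net pay = $2,788.69 − $301.08 = $2,487.61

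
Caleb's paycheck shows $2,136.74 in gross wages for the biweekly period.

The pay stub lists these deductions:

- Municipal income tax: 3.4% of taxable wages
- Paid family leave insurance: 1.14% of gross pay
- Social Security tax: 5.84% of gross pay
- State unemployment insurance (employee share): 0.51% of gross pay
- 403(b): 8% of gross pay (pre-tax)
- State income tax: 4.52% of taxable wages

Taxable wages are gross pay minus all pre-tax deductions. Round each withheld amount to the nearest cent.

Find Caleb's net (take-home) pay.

$1,650.06

403(b): $2,136.74 × 0.08 = $170.94
Taxable wages = $2,136.74 − $170.94 = $1,965.80
State income tax: $1,965.80 × 0.0452 = $88.85
Municipal income tax: $1,965.80 × 0.034 = $66.84
Paid family leave insurance: $2,136.74 × 0.0114 = $24.36
Social Security tax: $2,136.74 × 0.0584 = $124.79
State unemployment insurance (employee share): $2,136.74 × 0.0051 = $10.90
Total deductions = $170.94 + $88.85 + $66.84 + $24.36 + $124.79 + $10.90 = $486.68
Net pay = $2,136.74 − $486.68 = $1,650.06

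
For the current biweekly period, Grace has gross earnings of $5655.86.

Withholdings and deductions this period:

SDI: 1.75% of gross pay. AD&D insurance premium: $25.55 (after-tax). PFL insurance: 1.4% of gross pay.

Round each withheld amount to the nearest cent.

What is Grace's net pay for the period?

$5452.15

SDI: $5655.86 × 0.0175 = $98.98
PFL insurance: $5655.86 × 0.014 = $79.18
AD&D insurance premium: $25.55
Total deductions = $98.98 + $79.18 + $25.55 = $203.71
Net pay = $5655.86 − $203.71 = $5452.15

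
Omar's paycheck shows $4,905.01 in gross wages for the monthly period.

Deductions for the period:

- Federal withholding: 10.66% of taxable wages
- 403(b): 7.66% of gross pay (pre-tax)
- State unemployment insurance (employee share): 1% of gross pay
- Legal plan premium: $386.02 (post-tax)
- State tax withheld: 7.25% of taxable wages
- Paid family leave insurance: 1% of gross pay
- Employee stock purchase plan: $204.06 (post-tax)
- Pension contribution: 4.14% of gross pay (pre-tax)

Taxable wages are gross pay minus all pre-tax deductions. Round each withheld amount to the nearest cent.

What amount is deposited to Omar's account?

$2,863.21

Pension contribution: $4,905.01 × 0.0414 = $203.07
403(b): $4,905.01 × 0.0766 = $375.72
Pre-tax total = $203.07 + $375.72 = $578.79
Taxable wages = $4,905.01 − $578.79 = $4,326.22
Federal withholding: $4,326.22 × 0.1066 = $461.18
State tax withheld: $4,326.22 × 0.0725 = $313.65
Paid family leave insurance: $4,905.01 × 0.01 = $49.05
State unemployment insurance (employee share): $4,905.01 × 0.01 = $49.05
Legal plan premium: $386.02
Employee stock purchase plan: $204.06
Total deductions = $203.07 + $375.72 + $461.18 + $313.65 + $49.05 + $49.05 + $386.02 + $204.06 = $2,041.80
Net pay = $4,905.01 − $2,041.80 = $2,863.21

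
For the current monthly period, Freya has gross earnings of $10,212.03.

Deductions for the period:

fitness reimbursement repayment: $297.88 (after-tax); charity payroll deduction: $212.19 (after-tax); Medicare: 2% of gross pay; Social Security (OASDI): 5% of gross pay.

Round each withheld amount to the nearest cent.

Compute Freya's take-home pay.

$8,987.12

Medicare: $10,212.03 × 0.02 = $204.24
Social Security (OASDI): $10,212.03 × 0.05 = $510.60
Fitness reimbursement repayment: $297.88
Charity payroll deduction: $212.19
Total deductions = $204.24 + $510.60 + $297.88 + $212.19 = $1,224.91
Net pay = $10,212.03 − $1,224.91 = $8,987.12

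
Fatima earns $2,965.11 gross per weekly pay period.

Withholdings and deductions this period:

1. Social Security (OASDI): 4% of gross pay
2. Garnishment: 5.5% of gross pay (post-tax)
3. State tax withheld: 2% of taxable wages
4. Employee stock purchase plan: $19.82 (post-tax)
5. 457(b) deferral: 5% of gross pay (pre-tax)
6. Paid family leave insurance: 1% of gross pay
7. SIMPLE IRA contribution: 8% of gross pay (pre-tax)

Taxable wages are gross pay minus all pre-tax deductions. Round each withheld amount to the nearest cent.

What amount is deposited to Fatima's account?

$2,196.90

SIMPLE IRA contribution: $2,965.11 × 0.08 = $237.21
457(b) deferral: $2,965.11 × 0.05 = $148.26
Pre-tax total = $237.21 + $148.26 = $385.47
Taxable wages = $2,965.11 − $385.47 = $2,579.64
State tax withheld: $2,579.64 × 0.02 = $51.59
Social Security (OASDI): $2,965.11 × 0.04 = $118.60
Paid family leave insurance: $2,965.11 × 0.01 = $29.65
Garnishment: $2,965.11 × 0.055 = $163.08
Employee stock purchase plan: $19.82
Total deductions = $237.21 + $148.26 + $51.59 + $118.60 + $29.65 + $163.08 + $19.82 = $768.21
Net pay = $2,965.11 − $768.21 = $2,196.90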